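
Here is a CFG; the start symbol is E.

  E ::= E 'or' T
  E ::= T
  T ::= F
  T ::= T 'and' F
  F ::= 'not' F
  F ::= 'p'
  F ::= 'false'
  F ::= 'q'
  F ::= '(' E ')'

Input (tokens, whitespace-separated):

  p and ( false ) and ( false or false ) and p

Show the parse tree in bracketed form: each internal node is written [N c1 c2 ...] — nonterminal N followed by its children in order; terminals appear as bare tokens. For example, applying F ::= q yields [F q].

E
T
T and F
T and F and F
T and F and F and F
F and F and F and F
p and F and F and F
p and ( E ) and F and F
p and ( T ) and F and F
p and ( F ) and F and F
p and ( false ) and F and F
p and ( false ) and ( E ) and F
p and ( false ) and ( E or T ) and F
p and ( false ) and ( T or T ) and F
p and ( false ) and ( F or T ) and F
p and ( false ) and ( false or T ) and F
p and ( false ) and ( false or F ) and F
p and ( false ) and ( false or false ) and F
p and ( false ) and ( false or false ) and p

[E [T [T [T [T [F p]] and [F ( [E [T [F false]]] )]] and [F ( [E [E [T [F false]]] or [T [F false]]] )]] and [F p]]]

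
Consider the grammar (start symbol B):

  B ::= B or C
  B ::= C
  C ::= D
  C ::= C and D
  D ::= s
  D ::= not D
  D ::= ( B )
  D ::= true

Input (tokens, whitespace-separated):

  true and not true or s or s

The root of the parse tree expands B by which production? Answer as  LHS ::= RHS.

[B [B [B [C [C [D true]] and [D not [D true]]]] or [C [D s]]] or [C [D s]]]

B ::= B or C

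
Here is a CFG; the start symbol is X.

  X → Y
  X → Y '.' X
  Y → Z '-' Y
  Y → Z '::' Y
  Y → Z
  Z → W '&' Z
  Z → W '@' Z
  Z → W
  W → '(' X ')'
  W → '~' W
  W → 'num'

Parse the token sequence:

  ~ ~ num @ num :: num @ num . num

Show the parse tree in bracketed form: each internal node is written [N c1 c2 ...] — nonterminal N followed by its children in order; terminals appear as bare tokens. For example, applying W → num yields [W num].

[X [Y [Z [W ~ [W ~ [W num]]] @ [Z [W num]]] :: [Y [Z [W num] @ [Z [W num]]]]] . [X [Y [Z [W num]]]]]

X
Y . X
Z :: Y . X
W @ Z :: Y . X
~ W @ Z :: Y . X
~ ~ W @ Z :: Y . X
~ ~ num @ Z :: Y . X
~ ~ num @ W :: Y . X
~ ~ num @ num :: Y . X
~ ~ num @ num :: Z . X
~ ~ num @ num :: W @ Z . X
~ ~ num @ num :: num @ Z . X
~ ~ num @ num :: num @ W . X
~ ~ num @ num :: num @ num . X
~ ~ num @ num :: num @ num . Y
~ ~ num @ num :: num @ num . Z
~ ~ num @ num :: num @ num . W
~ ~ num @ num :: num @ num . num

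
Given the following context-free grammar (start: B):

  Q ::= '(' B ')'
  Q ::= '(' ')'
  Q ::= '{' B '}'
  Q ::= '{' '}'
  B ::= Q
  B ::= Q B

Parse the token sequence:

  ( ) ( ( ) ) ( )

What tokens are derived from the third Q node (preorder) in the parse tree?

[B [Q ( )] [B [Q ( [B [Q ( )]] )] [B [Q ( )]]]]

( )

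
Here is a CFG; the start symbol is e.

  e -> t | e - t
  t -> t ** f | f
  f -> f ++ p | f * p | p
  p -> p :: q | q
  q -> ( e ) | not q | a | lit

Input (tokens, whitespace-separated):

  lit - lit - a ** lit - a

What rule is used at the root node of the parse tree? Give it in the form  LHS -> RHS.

[e [e [e [e [t [f [p [q lit]]]]] - [t [f [p [q lit]]]]] - [t [t [f [p [q a]]]] ** [f [p [q lit]]]]] - [t [f [p [q a]]]]]

e -> e - t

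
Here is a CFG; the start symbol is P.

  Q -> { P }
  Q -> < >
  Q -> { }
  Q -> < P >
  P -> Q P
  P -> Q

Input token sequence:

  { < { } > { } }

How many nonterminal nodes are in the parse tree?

8

[P [Q { [P [Q < [P [Q { }]] >] [P [Q { }]]] }]]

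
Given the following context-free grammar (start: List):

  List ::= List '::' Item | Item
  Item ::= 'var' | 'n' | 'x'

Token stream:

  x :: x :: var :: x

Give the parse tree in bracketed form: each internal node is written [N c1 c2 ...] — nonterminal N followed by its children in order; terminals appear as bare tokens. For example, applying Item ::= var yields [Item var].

List
List :: Item
List :: Item :: Item
List :: Item :: Item :: Item
Item :: Item :: Item :: Item
x :: Item :: Item :: Item
x :: x :: Item :: Item
x :: x :: var :: Item
x :: x :: var :: x

[List [List [List [List [Item x]] :: [Item x]] :: [Item var]] :: [Item x]]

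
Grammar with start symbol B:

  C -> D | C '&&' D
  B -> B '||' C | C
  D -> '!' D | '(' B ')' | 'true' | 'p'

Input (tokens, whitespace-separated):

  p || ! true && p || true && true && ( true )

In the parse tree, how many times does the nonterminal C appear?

[B [B [B [C [D p]]] || [C [C [D ! [D true]]] && [D p]]] || [C [C [C [D true]] && [D true]] && [D ( [B [C [D true]]] )]]]

7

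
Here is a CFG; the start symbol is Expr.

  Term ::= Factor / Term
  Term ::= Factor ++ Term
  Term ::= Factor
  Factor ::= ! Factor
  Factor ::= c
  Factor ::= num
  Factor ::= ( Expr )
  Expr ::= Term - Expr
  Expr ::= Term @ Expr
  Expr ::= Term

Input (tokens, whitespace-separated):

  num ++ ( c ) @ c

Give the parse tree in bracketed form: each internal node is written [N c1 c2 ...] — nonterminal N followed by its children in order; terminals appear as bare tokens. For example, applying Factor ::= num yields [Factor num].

Expr
Term @ Expr
Factor ++ Term @ Expr
num ++ Term @ Expr
num ++ Factor @ Expr
num ++ ( Expr ) @ Expr
num ++ ( Term ) @ Expr
num ++ ( Factor ) @ Expr
num ++ ( c ) @ Expr
num ++ ( c ) @ Term
num ++ ( c ) @ Factor
num ++ ( c ) @ c

[Expr [Term [Factor num] ++ [Term [Factor ( [Expr [Term [Factor c]]] )]]] @ [Expr [Term [Factor c]]]]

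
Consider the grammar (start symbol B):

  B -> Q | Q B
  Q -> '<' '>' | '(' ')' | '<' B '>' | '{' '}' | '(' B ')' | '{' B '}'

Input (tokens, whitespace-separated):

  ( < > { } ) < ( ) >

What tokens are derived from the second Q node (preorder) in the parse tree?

[B [Q ( [B [Q < >] [B [Q { }]]] )] [B [Q < [B [Q ( )]] >]]]

< >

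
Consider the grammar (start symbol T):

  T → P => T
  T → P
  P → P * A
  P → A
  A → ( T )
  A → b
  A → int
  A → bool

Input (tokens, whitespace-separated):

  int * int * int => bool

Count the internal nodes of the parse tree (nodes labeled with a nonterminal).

[T [P [P [P [A int]] * [A int]] * [A int]] => [T [P [A bool]]]]

10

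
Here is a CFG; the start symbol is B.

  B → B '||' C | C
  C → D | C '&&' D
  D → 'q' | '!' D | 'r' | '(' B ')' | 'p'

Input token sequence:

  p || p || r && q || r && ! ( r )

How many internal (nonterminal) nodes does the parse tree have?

[B [B [B [B [C [D p]]] || [C [D p]]] || [C [C [D r]] && [D q]]] || [C [C [D r]] && [D ! [D ( [B [C [D r]]] )]]]]

20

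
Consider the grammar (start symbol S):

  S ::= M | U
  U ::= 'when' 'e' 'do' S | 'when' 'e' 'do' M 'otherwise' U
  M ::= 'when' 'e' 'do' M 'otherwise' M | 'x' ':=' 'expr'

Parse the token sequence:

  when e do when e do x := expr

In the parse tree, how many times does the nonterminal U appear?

2

[S [U when e do [S [U when e do [S [M x := expr]]]]]]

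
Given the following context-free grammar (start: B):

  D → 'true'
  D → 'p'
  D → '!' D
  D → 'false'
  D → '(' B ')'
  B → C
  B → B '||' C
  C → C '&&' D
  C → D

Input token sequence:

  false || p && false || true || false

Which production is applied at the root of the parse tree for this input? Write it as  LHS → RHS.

B → B '||' C

[B [B [B [B [C [D false]]] || [C [C [D p]] && [D false]]] || [C [D true]]] || [C [D false]]]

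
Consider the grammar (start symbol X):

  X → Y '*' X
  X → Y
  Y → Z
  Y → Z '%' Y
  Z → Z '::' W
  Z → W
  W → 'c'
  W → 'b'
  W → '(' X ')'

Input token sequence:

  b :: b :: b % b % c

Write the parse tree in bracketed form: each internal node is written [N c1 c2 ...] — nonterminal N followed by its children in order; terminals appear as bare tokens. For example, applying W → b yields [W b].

X
Y
Z % Y
Z :: W % Y
Z :: W :: W % Y
W :: W :: W % Y
b :: W :: W % Y
b :: b :: W % Y
b :: b :: b % Y
b :: b :: b % Z % Y
b :: b :: b % W % Y
b :: b :: b % b % Y
b :: b :: b % b % Z
b :: b :: b % b % W
b :: b :: b % b % c

[X [Y [Z [Z [Z [W b]] :: [W b]] :: [W b]] % [Y [Z [W b]] % [Y [Z [W c]]]]]]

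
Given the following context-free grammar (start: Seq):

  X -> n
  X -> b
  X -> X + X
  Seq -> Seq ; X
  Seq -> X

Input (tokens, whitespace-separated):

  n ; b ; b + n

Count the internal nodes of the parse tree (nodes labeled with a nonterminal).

[Seq [Seq [Seq [X n]] ; [X b]] ; [X [X b] + [X n]]]

8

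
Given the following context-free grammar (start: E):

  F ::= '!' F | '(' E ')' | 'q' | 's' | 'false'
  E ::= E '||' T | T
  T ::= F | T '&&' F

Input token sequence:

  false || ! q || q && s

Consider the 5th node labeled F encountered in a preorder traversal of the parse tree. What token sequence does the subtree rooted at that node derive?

s

[E [E [E [T [F false]]] || [T [F ! [F q]]]] || [T [T [F q]] && [F s]]]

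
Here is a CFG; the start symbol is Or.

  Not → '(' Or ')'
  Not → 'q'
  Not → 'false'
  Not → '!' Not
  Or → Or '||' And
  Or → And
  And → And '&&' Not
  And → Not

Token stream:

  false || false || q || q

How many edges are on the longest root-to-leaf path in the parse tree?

[Or [Or [Or [Or [And [Not false]]] || [And [Not false]]] || [And [Not q]]] || [And [Not q]]]

6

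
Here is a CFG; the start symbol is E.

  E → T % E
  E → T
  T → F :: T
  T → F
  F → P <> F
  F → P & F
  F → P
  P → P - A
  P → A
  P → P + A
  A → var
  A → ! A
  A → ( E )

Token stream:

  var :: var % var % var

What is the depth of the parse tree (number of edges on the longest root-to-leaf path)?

[E [T [F [P [A var]]] :: [T [F [P [A var]]]]] % [E [T [F [P [A var]]]] % [E [T [F [P [A var]]]]]]]

7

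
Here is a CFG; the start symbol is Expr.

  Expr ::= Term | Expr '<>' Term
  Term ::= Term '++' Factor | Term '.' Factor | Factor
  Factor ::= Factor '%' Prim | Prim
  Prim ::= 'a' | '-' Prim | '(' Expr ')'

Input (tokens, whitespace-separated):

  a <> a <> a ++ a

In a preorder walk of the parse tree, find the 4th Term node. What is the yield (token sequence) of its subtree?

[Expr [Expr [Expr [Term [Factor [Prim a]]]] <> [Term [Factor [Prim a]]]] <> [Term [Term [Factor [Prim a]]] ++ [Factor [Prim a]]]]

a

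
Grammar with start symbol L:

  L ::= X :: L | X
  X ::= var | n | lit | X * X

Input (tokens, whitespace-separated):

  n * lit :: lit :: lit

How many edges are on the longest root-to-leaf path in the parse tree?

[L [X [X n] * [X lit]] :: [L [X lit] :: [L [X lit]]]]

4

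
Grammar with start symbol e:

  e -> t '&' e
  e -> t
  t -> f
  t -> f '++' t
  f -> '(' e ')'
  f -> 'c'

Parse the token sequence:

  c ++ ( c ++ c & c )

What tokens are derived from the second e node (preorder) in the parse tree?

[e [t [f c] ++ [t [f ( [e [t [f c] ++ [t [f c]]] & [e [t [f c]]]] )]]]]

c ++ c & c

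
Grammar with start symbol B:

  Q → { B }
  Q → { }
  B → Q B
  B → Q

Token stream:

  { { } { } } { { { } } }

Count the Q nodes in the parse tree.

6

[B [Q { [B [Q { }] [B [Q { }]]] }] [B [Q { [B [Q { [B [Q { }]] }]] }]]]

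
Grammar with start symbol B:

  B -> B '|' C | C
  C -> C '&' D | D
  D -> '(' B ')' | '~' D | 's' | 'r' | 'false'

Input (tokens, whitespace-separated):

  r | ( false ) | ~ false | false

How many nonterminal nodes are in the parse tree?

[B [B [B [B [C [D r]]] | [C [D ( [B [C [D false]]] )]]] | [C [D ~ [D false]]]] | [C [D false]]]

16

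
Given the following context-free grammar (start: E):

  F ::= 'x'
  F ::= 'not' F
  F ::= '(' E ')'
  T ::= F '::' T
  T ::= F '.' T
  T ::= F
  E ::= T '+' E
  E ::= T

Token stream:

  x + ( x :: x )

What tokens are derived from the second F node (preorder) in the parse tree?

[E [T [F x]] + [E [T [F ( [E [T [F x] :: [T [F x]]]] )]]]]

( x :: x )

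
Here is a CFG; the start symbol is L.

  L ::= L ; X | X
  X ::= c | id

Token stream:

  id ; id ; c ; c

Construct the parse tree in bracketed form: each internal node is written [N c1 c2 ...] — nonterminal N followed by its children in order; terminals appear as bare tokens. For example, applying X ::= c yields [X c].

[L [L [L [L [X id]] ; [X id]] ; [X c]] ; [X c]]

L
L ; X
L ; X ; X
L ; X ; X ; X
X ; X ; X ; X
id ; X ; X ; X
id ; id ; X ; X
id ; id ; c ; X
id ; id ; c ; c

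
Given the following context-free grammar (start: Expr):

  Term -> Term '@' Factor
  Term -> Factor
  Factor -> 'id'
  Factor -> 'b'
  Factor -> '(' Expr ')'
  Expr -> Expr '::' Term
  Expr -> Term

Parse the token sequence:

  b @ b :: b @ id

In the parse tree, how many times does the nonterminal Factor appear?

[Expr [Expr [Term [Term [Factor b]] @ [Factor b]]] :: [Term [Term [Factor b]] @ [Factor id]]]

4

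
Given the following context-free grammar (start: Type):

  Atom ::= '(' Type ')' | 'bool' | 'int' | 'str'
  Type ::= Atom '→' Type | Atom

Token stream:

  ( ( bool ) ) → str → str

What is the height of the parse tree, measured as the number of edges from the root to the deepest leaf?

[Type [Atom ( [Type [Atom ( [Type [Atom bool]] )]] )] → [Type [Atom str] → [Type [Atom str]]]]

6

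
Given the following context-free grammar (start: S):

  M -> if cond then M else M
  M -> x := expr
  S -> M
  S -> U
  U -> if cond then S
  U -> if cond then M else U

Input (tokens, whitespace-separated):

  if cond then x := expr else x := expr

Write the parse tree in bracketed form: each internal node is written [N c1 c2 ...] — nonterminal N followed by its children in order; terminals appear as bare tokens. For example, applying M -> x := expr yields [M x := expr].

S
M
if cond then M else M
if cond then x := expr else M
if cond then x := expr else x := expr

[S [M if cond then [M x := expr] else [M x := expr]]]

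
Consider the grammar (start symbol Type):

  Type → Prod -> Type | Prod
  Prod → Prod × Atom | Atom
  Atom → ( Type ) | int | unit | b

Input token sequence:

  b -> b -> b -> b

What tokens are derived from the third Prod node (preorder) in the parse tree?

b

[Type [Prod [Atom b]] -> [Type [Prod [Atom b]] -> [Type [Prod [Atom b]] -> [Type [Prod [Atom b]]]]]]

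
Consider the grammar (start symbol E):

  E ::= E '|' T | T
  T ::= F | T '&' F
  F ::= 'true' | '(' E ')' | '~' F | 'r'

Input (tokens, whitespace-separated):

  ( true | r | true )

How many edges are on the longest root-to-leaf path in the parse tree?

[E [T [F ( [E [E [E [T [F true]]] | [T [F r]]] | [T [F true]]] )]]]

8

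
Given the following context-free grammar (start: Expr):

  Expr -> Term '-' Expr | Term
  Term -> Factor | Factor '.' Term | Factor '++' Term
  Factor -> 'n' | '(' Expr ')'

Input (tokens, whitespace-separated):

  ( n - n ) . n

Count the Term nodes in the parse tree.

[Expr [Term [Factor ( [Expr [Term [Factor n]] - [Expr [Term [Factor n]]]] )] . [Term [Factor n]]]]

4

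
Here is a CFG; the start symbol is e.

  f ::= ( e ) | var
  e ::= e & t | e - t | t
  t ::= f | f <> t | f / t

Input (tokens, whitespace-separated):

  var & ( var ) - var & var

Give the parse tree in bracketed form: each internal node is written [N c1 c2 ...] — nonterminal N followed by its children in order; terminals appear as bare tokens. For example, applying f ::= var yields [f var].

e
e & t
e - t & t
e & t - t & t
t & t - t & t
f & t - t & t
var & t - t & t
var & f - t & t
var & ( e ) - t & t
var & ( t ) - t & t
var & ( f ) - t & t
var & ( var ) - t & t
var & ( var ) - f & t
var & ( var ) - var & t
var & ( var ) - var & f
var & ( var ) - var & var

[e [e [e [e [t [f var]]] & [t [f ( [e [t [f var]]] )]]] - [t [f var]]] & [t [f var]]]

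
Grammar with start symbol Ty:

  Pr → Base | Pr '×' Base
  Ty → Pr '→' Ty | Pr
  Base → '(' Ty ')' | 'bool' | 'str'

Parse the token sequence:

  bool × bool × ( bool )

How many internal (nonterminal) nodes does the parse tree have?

[Ty [Pr [Pr [Pr [Base bool]] × [Base bool]] × [Base ( [Ty [Pr [Base bool]]] )]]]

10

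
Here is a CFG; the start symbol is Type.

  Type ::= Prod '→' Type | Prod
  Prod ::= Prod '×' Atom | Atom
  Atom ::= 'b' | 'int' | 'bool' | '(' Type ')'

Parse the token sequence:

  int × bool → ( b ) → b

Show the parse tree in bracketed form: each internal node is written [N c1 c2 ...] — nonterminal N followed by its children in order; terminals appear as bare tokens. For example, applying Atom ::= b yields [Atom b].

[Type [Prod [Prod [Atom int]] × [Atom bool]] → [Type [Prod [Atom ( [Type [Prod [Atom b]]] )]] → [Type [Prod [Atom b]]]]]

Type
Prod → Type
Prod × Atom → Type
Atom × Atom → Type
int × Atom → Type
int × bool → Type
int × bool → Prod → Type
int × bool → Atom → Type
int × bool → ( Type ) → Type
int × bool → ( Prod ) → Type
int × bool → ( Atom ) → Type
int × bool → ( b ) → Type
int × bool → ( b ) → Prod
int × bool → ( b ) → Atom
int × bool → ( b ) → b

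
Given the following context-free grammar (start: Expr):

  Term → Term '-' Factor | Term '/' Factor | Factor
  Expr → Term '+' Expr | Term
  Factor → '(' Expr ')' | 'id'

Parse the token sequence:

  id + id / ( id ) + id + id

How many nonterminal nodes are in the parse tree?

17

[Expr [Term [Factor id]] + [Expr [Term [Term [Factor id]] / [Factor ( [Expr [Term [Factor id]]] )]] + [Expr [Term [Factor id]] + [Expr [Term [Factor id]]]]]]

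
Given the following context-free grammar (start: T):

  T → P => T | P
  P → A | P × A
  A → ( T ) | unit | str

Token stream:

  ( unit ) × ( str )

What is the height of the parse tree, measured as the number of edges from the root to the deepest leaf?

[T [P [P [A ( [T [P [A unit]]] )]] × [A ( [T [P [A str]]] )]]]

7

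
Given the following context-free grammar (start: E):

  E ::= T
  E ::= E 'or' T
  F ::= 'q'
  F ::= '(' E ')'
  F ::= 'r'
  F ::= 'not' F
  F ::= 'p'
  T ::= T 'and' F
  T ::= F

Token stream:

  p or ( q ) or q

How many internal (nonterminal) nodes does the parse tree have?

12

[E [E [E [T [F p]]] or [T [F ( [E [T [F q]]] )]]] or [T [F q]]]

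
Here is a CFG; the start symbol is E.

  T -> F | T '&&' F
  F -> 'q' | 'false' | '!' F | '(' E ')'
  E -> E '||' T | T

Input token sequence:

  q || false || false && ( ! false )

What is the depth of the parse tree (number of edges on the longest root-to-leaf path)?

[E [E [E [T [F q]]] || [T [F false]]] || [T [T [F false]] && [F ( [E [T [F ! [F false]]]] )]]]

7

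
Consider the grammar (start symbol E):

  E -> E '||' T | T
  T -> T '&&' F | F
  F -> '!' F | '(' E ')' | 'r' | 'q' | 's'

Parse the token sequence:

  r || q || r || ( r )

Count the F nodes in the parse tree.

5

[E [E [E [E [T [F r]]] || [T [F q]]] || [T [F r]]] || [T [F ( [E [T [F r]]] )]]]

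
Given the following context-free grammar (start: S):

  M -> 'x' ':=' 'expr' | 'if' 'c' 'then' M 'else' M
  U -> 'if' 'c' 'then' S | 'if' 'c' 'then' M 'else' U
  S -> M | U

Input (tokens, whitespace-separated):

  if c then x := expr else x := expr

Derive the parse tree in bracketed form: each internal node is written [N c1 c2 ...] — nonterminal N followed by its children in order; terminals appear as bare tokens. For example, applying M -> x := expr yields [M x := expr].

[S [M if c then [M x := expr] else [M x := expr]]]

S
M
if c then M else M
if c then x := expr else M
if c then x := expr else x := expr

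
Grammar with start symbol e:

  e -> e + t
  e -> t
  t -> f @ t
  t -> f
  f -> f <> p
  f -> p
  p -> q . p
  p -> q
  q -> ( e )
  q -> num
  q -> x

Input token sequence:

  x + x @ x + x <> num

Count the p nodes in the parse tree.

5

[e [e [e [t [f [p [q x]]]]] + [t [f [p [q x]]] @ [t [f [p [q x]]]]]] + [t [f [f [p [q x]]] <> [p [q num]]]]]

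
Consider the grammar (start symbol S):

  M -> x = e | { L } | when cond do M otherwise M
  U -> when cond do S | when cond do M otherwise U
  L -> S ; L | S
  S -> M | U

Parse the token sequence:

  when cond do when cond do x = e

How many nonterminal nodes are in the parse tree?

6

[S [U when cond do [S [U when cond do [S [M x = e]]]]]]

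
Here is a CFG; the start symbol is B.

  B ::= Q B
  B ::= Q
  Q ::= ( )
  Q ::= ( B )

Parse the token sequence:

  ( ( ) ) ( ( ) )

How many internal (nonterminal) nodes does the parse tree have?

8

[B [Q ( [B [Q ( )]] )] [B [Q ( [B [Q ( )]] )]]]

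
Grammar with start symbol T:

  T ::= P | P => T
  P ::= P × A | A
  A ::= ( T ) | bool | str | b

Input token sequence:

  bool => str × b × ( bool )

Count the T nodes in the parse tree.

3

[T [P [A bool]] => [T [P [P [P [A str]] × [A b]] × [A ( [T [P [A bool]]] )]]]]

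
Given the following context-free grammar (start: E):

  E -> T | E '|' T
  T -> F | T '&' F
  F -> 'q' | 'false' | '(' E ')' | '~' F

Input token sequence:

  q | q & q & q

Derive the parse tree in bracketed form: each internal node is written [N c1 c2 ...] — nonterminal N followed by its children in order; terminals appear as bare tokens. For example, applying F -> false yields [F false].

[E [E [T [F q]]] | [T [T [T [F q]] & [F q]] & [F q]]]

E
E | T
T | T
F | T
q | T
q | T & F
q | T & F & F
q | F & F & F
q | q & F & F
q | q & q & F
q | q & q & q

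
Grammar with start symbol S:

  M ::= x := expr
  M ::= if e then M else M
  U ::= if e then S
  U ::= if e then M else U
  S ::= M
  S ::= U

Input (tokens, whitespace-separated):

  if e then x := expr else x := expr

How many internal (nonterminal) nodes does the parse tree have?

[S [M if e then [M x := expr] else [M x := expr]]]

4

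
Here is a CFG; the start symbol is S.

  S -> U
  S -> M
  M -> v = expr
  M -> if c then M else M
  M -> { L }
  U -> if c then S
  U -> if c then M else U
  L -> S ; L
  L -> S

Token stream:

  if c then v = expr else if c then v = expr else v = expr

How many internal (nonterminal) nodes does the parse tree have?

[S [M if c then [M v = expr] else [M if c then [M v = expr] else [M v = expr]]]]

6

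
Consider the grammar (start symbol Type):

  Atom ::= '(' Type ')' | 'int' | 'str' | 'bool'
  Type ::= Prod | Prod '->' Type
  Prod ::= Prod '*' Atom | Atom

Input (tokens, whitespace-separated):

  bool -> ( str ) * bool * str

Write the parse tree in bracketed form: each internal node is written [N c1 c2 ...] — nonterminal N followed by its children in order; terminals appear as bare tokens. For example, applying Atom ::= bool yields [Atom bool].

Type
Prod -> Type
Atom -> Type
bool -> Type
bool -> Prod
bool -> Prod * Atom
bool -> Prod * Atom * Atom
bool -> Atom * Atom * Atom
bool -> ( Type ) * Atom * Atom
bool -> ( Prod ) * Atom * Atom
bool -> ( Atom ) * Atom * Atom
bool -> ( str ) * Atom * Atom
bool -> ( str ) * bool * Atom
bool -> ( str ) * bool * str

[Type [Prod [Atom bool]] -> [Type [Prod [Prod [Prod [Atom ( [Type [Prod [Atom str]]] )]] * [Atom bool]] * [Atom str]]]]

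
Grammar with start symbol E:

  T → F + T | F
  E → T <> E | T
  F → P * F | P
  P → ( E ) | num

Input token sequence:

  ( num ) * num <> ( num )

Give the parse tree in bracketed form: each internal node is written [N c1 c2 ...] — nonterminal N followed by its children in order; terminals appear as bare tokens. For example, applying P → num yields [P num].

[E [T [F [P ( [E [T [F [P num]]]] )] * [F [P num]]]] <> [E [T [F [P ( [E [T [F [P num]]]] )]]]]]

E
T <> E
F <> E
P * F <> E
( E ) * F <> E
( T ) * F <> E
( F ) * F <> E
( P ) * F <> E
( num ) * F <> E
( num ) * P <> E
( num ) * num <> E
( num ) * num <> T
( num ) * num <> F
( num ) * num <> P
( num ) * num <> ( E )
( num ) * num <> ( T )
( num ) * num <> ( F )
( num ) * num <> ( P )
( num ) * num <> ( num )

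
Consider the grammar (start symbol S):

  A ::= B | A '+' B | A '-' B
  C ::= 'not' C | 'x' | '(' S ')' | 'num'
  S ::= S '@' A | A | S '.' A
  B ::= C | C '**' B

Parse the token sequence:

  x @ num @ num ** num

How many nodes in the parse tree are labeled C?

4

[S [S [S [A [B [C x]]]] @ [A [B [C num]]]] @ [A [B [C num] ** [B [C num]]]]]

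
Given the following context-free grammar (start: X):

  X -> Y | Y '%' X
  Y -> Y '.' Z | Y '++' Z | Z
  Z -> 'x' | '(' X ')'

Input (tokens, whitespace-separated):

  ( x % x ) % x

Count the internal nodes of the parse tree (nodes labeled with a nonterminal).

[X [Y [Z ( [X [Y [Z x]] % [X [Y [Z x]]]] )]] % [X [Y [Z x]]]]

12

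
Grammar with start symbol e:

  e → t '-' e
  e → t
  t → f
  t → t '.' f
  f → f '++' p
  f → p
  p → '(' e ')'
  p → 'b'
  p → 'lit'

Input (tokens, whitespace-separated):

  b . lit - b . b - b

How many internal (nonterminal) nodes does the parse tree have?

[e [t [t [f [p b]]] . [f [p lit]]] - [e [t [t [f [p b]]] . [f [p b]]] - [e [t [f [p b]]]]]]

18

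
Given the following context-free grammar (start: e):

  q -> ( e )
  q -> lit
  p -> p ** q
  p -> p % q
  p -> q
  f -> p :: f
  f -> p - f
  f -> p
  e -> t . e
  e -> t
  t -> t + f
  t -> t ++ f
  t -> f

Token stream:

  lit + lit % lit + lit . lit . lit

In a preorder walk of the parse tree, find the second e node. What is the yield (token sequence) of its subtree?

[e [t [t [t [f [p [q lit]]]] + [f [p [p [q lit]] % [q lit]]]] + [f [p [q lit]]]] . [e [t [f [p [q lit]]]] . [e [t [f [p [q lit]]]]]]]

lit . lit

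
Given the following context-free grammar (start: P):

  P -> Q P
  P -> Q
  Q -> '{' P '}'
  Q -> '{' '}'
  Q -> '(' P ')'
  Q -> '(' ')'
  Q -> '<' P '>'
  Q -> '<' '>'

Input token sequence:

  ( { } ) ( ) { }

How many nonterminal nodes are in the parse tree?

[P [Q ( [P [Q { }]] )] [P [Q ( )] [P [Q { }]]]]

8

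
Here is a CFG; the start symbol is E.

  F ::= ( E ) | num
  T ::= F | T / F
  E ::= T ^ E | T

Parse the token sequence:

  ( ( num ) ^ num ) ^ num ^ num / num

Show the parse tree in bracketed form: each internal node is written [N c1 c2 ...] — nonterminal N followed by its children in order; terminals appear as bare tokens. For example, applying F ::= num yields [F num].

E
T ^ E
F ^ E
( E ) ^ E
( T ^ E ) ^ E
( F ^ E ) ^ E
( ( E ) ^ E ) ^ E
( ( T ) ^ E ) ^ E
( ( F ) ^ E ) ^ E
( ( num ) ^ E ) ^ E
( ( num ) ^ T ) ^ E
( ( num ) ^ F ) ^ E
( ( num ) ^ num ) ^ E
( ( num ) ^ num ) ^ T ^ E
( ( num ) ^ num ) ^ F ^ E
( ( num ) ^ num ) ^ num ^ E
( ( num ) ^ num ) ^ num ^ T
( ( num ) ^ num ) ^ num ^ T / F
( ( num ) ^ num ) ^ num ^ F / F
( ( num ) ^ num ) ^ num ^ num / F
( ( num ) ^ num ) ^ num ^ num / num

[E [T [F ( [E [T [F ( [E [T [F num]]] )]] ^ [E [T [F num]]]] )]] ^ [E [T [F num]] ^ [E [T [T [F num]] / [F num]]]]]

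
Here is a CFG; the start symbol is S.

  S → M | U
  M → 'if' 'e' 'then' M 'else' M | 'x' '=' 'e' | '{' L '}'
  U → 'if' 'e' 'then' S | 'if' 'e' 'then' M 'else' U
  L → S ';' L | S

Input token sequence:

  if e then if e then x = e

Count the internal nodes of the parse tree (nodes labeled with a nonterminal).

[S [U if e then [S [U if e then [S [M x = e]]]]]]

6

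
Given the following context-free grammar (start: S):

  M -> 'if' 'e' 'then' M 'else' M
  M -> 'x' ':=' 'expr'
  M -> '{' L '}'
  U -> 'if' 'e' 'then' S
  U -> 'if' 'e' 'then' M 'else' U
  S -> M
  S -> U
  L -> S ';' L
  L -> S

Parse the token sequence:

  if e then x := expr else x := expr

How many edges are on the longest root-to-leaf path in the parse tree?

[S [M if e then [M x := expr] else [M x := expr]]]

3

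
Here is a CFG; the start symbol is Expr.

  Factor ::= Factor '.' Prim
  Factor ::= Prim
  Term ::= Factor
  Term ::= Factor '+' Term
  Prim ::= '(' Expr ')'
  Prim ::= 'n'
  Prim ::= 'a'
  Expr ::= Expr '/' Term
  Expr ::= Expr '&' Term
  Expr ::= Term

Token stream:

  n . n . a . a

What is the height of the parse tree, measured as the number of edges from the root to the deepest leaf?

[Expr [Term [Factor [Factor [Factor [Factor [Prim n]] . [Prim n]] . [Prim a]] . [Prim a]]]]

7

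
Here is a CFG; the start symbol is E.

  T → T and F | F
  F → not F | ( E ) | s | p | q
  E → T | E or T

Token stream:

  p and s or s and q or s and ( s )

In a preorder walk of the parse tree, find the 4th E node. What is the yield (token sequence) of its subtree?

[E [E [E [T [T [F p]] and [F s]]] or [T [T [F s]] and [F q]]] or [T [T [F s]] and [F ( [E [T [F s]]] )]]]

s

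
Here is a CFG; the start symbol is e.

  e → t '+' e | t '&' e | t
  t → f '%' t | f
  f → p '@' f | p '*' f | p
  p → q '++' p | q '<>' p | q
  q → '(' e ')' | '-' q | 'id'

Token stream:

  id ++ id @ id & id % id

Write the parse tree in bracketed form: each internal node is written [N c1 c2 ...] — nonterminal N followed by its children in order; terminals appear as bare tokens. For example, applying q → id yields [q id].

e
t & e
f & e
p @ f & e
q ++ p @ f & e
id ++ p @ f & e
id ++ q @ f & e
id ++ id @ f & e
id ++ id @ p & e
id ++ id @ q & e
id ++ id @ id & e
id ++ id @ id & t
id ++ id @ id & f % t
id ++ id @ id & p % t
id ++ id @ id & q % t
id ++ id @ id & id % t
id ++ id @ id & id % f
id ++ id @ id & id % p
id ++ id @ id & id % q
id ++ id @ id & id % id

[e [t [f [p [q id] ++ [p [q id]]] @ [f [p [q id]]]]] & [e [t [f [p [q id]]] % [t [f [p [q id]]]]]]]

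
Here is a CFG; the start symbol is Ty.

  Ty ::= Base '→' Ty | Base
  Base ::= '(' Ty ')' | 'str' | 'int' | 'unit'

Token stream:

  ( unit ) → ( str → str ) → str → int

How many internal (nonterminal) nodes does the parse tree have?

[Ty [Base ( [Ty [Base unit]] )] → [Ty [Base ( [Ty [Base str] → [Ty [Base str]]] )] → [Ty [Base str] → [Ty [Base int]]]]]

14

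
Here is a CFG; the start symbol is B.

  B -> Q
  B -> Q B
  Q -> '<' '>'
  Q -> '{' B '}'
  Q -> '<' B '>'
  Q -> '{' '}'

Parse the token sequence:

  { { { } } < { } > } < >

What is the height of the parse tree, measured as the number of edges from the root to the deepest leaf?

7

[B [Q { [B [Q { [B [Q { }]] }] [B [Q < [B [Q { }]] >]]] }] [B [Q < >]]]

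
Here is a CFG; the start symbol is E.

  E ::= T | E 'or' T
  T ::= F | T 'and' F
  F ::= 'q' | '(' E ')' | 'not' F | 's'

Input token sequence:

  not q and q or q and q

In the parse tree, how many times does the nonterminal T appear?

4

[E [E [T [T [F not [F q]]] and [F q]]] or [T [T [F q]] and [F q]]]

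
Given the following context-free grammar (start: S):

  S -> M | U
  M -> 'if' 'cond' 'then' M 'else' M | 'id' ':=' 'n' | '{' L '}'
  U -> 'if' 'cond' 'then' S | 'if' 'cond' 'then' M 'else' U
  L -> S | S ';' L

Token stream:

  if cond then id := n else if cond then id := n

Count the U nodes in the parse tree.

[S [U if cond then [M id := n] else [U if cond then [S [M id := n]]]]]

2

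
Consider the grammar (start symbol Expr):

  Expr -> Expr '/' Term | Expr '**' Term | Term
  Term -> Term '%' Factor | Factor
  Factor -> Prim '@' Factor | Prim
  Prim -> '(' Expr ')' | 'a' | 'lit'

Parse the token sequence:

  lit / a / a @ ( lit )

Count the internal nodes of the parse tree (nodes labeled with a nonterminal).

[Expr [Expr [Expr [Term [Factor [Prim lit]]]] / [Term [Factor [Prim a]]]] / [Term [Factor [Prim a] @ [Factor [Prim ( [Expr [Term [Factor [Prim lit]]]] )]]]]]

18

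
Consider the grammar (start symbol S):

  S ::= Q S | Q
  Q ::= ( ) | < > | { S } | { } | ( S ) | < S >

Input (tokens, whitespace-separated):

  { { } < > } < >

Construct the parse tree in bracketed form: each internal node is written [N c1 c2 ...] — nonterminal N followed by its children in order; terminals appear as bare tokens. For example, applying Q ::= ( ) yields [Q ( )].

[S [Q { [S [Q { }] [S [Q < >]]] }] [S [Q < >]]]

S
Q S
{ S } S
{ Q S } S
{ { } S } S
{ { } Q } S
{ { } < > } S
{ { } < > } Q
{ { } < > } < >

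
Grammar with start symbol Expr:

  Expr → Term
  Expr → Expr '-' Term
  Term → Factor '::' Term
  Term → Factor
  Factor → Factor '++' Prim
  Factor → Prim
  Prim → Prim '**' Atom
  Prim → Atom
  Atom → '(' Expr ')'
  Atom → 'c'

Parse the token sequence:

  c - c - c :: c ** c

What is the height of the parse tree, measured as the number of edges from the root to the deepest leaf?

7

[Expr [Expr [Expr [Term [Factor [Prim [Atom c]]]]] - [Term [Factor [Prim [Atom c]]]]] - [Term [Factor [Prim [Atom c]]] :: [Term [Factor [Prim [Prim [Atom c]] ** [Atom c]]]]]]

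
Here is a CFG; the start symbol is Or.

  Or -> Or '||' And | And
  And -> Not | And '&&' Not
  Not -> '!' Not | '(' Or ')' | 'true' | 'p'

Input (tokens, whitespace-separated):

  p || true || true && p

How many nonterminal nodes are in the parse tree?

11

[Or [Or [Or [And [Not p]]] || [And [Not true]]] || [And [And [Not true]] && [Not p]]]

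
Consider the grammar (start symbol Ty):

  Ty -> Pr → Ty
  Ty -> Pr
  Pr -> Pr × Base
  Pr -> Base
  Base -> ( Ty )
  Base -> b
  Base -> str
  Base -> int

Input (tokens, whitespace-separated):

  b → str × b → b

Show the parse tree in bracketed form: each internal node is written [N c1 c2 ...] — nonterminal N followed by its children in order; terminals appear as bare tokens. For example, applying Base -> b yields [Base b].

Ty
Pr → Ty
Base → Ty
b → Ty
b → Pr → Ty
b → Pr × Base → Ty
b → Base × Base → Ty
b → str × Base → Ty
b → str × b → Ty
b → str × b → Pr
b → str × b → Base
b → str × b → b

[Ty [Pr [Base b]] → [Ty [Pr [Pr [Base str]] × [Base b]] → [Ty [Pr [Base b]]]]]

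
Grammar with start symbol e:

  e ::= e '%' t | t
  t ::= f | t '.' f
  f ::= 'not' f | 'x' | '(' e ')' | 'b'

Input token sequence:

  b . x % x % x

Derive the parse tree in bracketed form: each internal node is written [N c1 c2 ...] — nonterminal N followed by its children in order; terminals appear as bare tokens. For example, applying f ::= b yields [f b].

e
e % t
e % t % t
t % t % t
t . f % t % t
f . f % t % t
b . f % t % t
b . x % t % t
b . x % f % t
b . x % x % t
b . x % x % f
b . x % x % x

[e [e [e [t [t [f b]] . [f x]]] % [t [f x]]] % [t [f x]]]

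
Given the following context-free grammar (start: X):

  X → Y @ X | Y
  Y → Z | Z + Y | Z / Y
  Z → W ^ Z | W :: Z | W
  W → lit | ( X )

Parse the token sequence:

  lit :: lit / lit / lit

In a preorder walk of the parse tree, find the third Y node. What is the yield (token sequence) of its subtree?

[X [Y [Z [W lit] :: [Z [W lit]]] / [Y [Z [W lit]] / [Y [Z [W lit]]]]]]

lit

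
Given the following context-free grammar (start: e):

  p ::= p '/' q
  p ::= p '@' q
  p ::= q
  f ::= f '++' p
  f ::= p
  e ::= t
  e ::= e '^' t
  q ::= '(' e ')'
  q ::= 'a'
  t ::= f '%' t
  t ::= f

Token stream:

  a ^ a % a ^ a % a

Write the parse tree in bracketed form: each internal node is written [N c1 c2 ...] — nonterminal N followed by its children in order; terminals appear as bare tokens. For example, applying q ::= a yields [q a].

[e [e [e [t [f [p [q a]]]]] ^ [t [f [p [q a]]] % [t [f [p [q a]]]]]] ^ [t [f [p [q a]]] % [t [f [p [q a]]]]]]

e
e ^ t
e ^ t ^ t
t ^ t ^ t
f ^ t ^ t
p ^ t ^ t
q ^ t ^ t
a ^ t ^ t
a ^ f % t ^ t
a ^ p % t ^ t
a ^ q % t ^ t
a ^ a % t ^ t
a ^ a % f ^ t
a ^ a % p ^ t
a ^ a % q ^ t
a ^ a % a ^ t
a ^ a % a ^ f % t
a ^ a % a ^ p % t
a ^ a % a ^ q % t
a ^ a % a ^ a % t
a ^ a % a ^ a % f
a ^ a % a ^ a % p
a ^ a % a ^ a % q
a ^ a % a ^ a % a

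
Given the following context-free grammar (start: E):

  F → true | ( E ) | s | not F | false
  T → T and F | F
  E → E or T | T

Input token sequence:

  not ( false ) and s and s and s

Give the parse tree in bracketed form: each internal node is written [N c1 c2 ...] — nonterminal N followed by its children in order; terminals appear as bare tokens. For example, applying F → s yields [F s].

E
T
T and F
T and F and F
T and F and F and F
F and F and F and F
not F and F and F and F
not ( E ) and F and F and F
not ( T ) and F and F and F
not ( F ) and F and F and F
not ( false ) and F and F and F
not ( false ) and s and F and F
not ( false ) and s and s and F
not ( false ) and s and s and s

[E [T [T [T [T [F not [F ( [E [T [F false]]] )]]] and [F s]] and [F s]] and [F s]]]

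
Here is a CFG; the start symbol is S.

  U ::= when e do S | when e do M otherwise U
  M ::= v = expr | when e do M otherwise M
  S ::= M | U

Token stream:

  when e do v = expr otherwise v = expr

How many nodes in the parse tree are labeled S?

[S [M when e do [M v = expr] otherwise [M v = expr]]]

1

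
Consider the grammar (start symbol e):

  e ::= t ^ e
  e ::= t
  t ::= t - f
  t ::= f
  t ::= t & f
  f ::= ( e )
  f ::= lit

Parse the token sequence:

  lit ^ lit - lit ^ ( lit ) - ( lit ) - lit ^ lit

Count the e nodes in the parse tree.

[e [t [f lit]] ^ [e [t [t [f lit]] - [f lit]] ^ [e [t [t [t [f ( [e [t [f lit]]] )]] - [f ( [e [t [f lit]]] )]] - [f lit]] ^ [e [t [f lit]]]]]]

6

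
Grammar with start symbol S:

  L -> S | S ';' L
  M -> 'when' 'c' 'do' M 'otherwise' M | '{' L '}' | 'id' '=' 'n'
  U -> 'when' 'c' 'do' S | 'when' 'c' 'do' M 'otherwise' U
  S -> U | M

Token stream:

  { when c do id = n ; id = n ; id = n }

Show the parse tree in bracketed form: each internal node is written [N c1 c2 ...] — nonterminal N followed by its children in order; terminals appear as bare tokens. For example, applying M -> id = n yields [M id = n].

[S [M { [L [S [U when c do [S [M id = n]]]] ; [L [S [M id = n]] ; [L [S [M id = n]]]]] }]]

S
M
{ L }
{ S ; L }
{ U ; L }
{ when c do S ; L }
{ when c do M ; L }
{ when c do id = n ; L }
{ when c do id = n ; S ; L }
{ when c do id = n ; M ; L }
{ when c do id = n ; id = n ; L }
{ when c do id = n ; id = n ; S }
{ when c do id = n ; id = n ; M }
{ when c do id = n ; id = n ; id = n }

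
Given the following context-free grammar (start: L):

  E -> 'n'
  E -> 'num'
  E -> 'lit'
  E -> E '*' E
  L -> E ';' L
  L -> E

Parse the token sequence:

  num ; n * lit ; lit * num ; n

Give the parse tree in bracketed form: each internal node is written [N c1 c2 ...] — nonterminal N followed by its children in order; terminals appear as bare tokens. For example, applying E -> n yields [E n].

L
E ; L
num ; L
num ; E ; L
num ; E * E ; L
num ; n * E ; L
num ; n * lit ; L
num ; n * lit ; E ; L
num ; n * lit ; E * E ; L
num ; n * lit ; lit * E ; L
num ; n * lit ; lit * num ; L
num ; n * lit ; lit * num ; E
num ; n * lit ; lit * num ; n

[L [E num] ; [L [E [E n] * [E lit]] ; [L [E [E lit] * [E num]] ; [L [E n]]]]]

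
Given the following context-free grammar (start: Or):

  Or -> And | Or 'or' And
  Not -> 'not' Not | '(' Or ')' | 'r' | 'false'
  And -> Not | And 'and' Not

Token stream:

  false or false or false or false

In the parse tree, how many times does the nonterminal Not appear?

4

[Or [Or [Or [Or [And [Not false]]] or [And [Not false]]] or [And [Not false]]] or [And [Not false]]]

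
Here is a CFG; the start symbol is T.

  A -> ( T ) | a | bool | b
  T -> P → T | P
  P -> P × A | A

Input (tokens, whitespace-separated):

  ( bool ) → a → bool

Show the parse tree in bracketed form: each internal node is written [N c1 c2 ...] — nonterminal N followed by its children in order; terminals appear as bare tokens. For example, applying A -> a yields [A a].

T
P → T
A → T
( T ) → T
( P ) → T
( A ) → T
( bool ) → T
( bool ) → P → T
( bool ) → A → T
( bool ) → a → T
( bool ) → a → P
( bool ) → a → A
( bool ) → a → bool

[T [P [A ( [T [P [A bool]]] )]] → [T [P [A a]] → [T [P [A bool]]]]]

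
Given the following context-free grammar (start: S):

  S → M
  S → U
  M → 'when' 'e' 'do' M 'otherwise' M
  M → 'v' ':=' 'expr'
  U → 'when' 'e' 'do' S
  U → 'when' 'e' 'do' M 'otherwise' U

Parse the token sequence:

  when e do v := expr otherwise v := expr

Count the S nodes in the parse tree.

[S [M when e do [M v := expr] otherwise [M v := expr]]]

1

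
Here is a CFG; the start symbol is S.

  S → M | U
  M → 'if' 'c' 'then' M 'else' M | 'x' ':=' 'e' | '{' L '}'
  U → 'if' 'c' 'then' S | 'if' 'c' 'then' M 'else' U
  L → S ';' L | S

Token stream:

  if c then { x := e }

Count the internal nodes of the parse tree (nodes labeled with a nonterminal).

[S [U if c then [S [M { [L [S [M x := e]]] }]]]]

7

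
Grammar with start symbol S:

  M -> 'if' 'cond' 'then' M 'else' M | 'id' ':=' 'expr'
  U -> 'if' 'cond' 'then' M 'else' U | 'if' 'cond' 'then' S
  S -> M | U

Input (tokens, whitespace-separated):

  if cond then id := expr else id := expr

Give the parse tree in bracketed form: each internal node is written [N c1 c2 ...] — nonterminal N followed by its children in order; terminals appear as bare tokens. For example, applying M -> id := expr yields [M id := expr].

[S [M if cond then [M id := expr] else [M id := expr]]]

S
M
if cond then M else M
if cond then id := expr else M
if cond then id := expr else id := expr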